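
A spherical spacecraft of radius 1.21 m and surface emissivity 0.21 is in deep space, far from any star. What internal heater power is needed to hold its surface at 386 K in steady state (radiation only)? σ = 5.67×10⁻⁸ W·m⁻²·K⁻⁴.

P = εσ·4πr²·T⁴.
4πr² = 18.40 m²; T⁴ = 2.220×10¹⁰ K⁴.
P = 0.21·5.67×10⁻⁸·18.40·2.220×10¹⁰.

P ≈ 4860 W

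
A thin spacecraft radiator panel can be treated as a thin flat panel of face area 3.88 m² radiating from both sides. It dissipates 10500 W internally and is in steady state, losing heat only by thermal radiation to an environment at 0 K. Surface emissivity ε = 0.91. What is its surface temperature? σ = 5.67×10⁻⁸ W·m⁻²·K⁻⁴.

T ≈ 402 K

Steady state: internal power = radiated power, P = εσA T⁴.
Radiating area A = 2·3.88 = 7.760 m².
T⁴ = P/(εσA) = 10500/(0.91·5.67×10⁻⁸·7.760) = 2.622×10¹⁰ K⁴.
T = (2.622×10¹⁰)^(1/4).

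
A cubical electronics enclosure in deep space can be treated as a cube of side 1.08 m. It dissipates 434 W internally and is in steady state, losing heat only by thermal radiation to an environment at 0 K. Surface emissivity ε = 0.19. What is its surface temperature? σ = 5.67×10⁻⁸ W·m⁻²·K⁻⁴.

T ≈ 275 K

Steady state: internal power = radiated power, P = εσA T⁴.
Radiating area A = 6L² = 6.998 m².
T⁴ = P/(εσA) = 434/(0.19·5.67×10⁻⁸·6.998) = 5.756×10⁹ K⁴.
T = (5.756×10⁹)^(1/4).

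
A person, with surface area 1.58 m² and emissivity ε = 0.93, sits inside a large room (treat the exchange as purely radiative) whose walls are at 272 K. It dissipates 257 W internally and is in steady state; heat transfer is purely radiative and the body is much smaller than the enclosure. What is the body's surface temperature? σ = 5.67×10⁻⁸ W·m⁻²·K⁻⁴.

T ≈ 304 K

For a small grey body in a large enclosure, net radiated power = εσA(T⁴ − T_w⁴).
Steady state: P = εσA(T⁴ − T_w⁴) with A = 1.58 m².
T⁴ = P/(εσA) + T_w⁴ = 257/(0.93·5.67×10⁻⁸·1.580) + (272)⁴
    = 3.085×10⁹ + 5.474×10⁹ = 8.558×10⁹ K⁴.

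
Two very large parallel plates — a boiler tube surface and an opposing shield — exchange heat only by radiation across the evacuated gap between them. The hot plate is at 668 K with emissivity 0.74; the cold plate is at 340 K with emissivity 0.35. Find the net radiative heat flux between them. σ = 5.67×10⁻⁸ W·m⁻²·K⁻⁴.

For two infinite grey parallel plates, q = σ(T₁⁴ − T₂⁴)/(1/ε₁ + 1/ε₂ − 1).
T₁⁴ − T₂⁴ = 1.991×10¹¹ − 1.336×10¹⁰ = 1.858×10¹¹ K⁴.
1/ε₁ + 1/ε₂ − 1 = 1.351 + 2.857 − 1 = 3.208.
q = 5.67×10⁻⁸ × 1.858×10¹¹ / 3.208.

q ≈ 3280 W/m²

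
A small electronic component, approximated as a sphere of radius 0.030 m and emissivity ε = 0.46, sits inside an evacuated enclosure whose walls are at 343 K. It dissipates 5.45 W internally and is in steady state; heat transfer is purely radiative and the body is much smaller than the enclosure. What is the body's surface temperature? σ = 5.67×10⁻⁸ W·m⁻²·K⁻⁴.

For a small grey body in a large enclosure, net radiated power = εσA(T⁴ − T_w⁴).
Steady state: P = εσA(T⁴ − T_w⁴) with A = 4πr² = 0.01131 m².
T⁴ = P/(εσA) + T_w⁴ = 5.45/(0.46·5.67×10⁻⁸·0.01131) + (343)⁴
    = 1.848×10¹⁰ + 1.384×10¹⁰ = 3.232×10¹⁰ K⁴.

T ≈ 424 K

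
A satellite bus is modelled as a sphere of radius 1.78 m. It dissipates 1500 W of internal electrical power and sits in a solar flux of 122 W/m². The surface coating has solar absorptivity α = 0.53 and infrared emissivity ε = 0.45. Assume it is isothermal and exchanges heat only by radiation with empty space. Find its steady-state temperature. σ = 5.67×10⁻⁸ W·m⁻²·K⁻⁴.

At steady state, absorbed solar power + internal power = radiated power.
Absorbed: α·S·A_cross = 0.53·122·9.954 = 643.6 W (cross-section πr²).
Total input = 643.6 + 1500 = 2144 W.
Radiated: εσ·A_surf·T⁴ with A_surf = 4πr² = 39.82 m².
T⁴ = 2144/(0.45·5.67×10⁻⁸·39.82) = 2.110×10⁹ K⁴.

T ≈ 214 K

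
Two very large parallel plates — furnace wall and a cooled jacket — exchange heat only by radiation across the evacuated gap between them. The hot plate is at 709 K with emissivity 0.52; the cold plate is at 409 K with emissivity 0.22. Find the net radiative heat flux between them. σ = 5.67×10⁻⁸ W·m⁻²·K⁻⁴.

q ≈ 2330 W/m²

For two infinite grey parallel plates, q = σ(T₁⁴ − T₂⁴)/(1/ε₁ + 1/ε₂ − 1).
T₁⁴ − T₂⁴ = 2.527×10¹¹ − 2.798×10¹⁰ = 2.247×10¹¹ K⁴.
1/ε₁ + 1/ε₂ − 1 = 1.923 + 4.545 − 1 = 5.469.
q = 5.67×10⁻⁸ × 2.247×10¹¹ / 5.469.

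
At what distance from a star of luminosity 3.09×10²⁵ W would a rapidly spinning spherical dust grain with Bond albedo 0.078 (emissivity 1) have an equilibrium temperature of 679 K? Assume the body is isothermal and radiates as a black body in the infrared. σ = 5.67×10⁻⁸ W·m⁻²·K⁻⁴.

d ≈ 6.86×10⁹ m

For an isothermal black-emitting sphere, (1−a)S·πr² = σ·4πr²·T⁴ ⇒ S = 4σT⁴/(1−a).
S = 4·5.67×10⁻⁸·(679)⁴/0.922 = 52290 W/m².
Flux falls as S = L/(4πd²), so d = √(L/(4πS)) = √(3.09×10²⁵/(4π·52290)).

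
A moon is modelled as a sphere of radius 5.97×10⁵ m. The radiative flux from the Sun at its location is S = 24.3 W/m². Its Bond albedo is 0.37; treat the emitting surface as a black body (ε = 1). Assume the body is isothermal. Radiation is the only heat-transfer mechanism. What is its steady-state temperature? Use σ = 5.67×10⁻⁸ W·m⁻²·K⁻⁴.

T ≈ 90.6 K

At equilibrium, absorbed power = emitted power.
Absorbing cross-section = πr² = 1.120×10¹² m²; emitting surface = 4πr² = 4.479×10¹² m² (ratio 4).
(1−a)S·A_cross = εσ·A_surf·T⁴  ⇒  T⁴ = (1−a)S/(4σ).
T⁴ = 0.630·24.3/(4·5.67×10⁻⁸) = 6.750×10⁷ K⁴.
T = (6.750×10⁷)^(1/4).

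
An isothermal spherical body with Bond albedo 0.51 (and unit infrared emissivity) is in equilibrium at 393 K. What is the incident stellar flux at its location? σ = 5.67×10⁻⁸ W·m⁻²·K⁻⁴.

S ≈ 11000 W/m²

(1−a)S·πr² = σ·4πr²·T⁴ ⇒ S = 4σT⁴/(1−a).
S = 4·5.67×10⁻⁸·2.385×10¹⁰/0.490.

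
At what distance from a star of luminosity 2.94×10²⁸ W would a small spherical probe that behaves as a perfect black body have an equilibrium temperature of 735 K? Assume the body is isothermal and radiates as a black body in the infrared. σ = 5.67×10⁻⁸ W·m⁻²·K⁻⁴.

For an isothermal black-emitting sphere, (1−a)S·πr² = σ·4πr²·T⁴ ⇒ S = 4σT⁴/(1−a).
S = 4·5.67×10⁻⁸·(735)⁴/1.00 = 66190 W/m².
Flux falls as S = L/(4πd²), so d = √(L/(4πS)) = √(2.94×10²⁸/(4π·66190)).

d ≈ 1.88×10¹¹ m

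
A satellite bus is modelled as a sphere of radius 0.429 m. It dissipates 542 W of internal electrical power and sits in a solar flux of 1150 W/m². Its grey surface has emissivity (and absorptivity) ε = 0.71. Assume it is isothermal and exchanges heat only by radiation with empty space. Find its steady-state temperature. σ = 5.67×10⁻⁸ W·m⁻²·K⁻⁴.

T ≈ 323 K

At steady state, absorbed solar power + internal power = radiated power.
Absorbed: α·S·A_cross = 0.71·1150·0.5782 = 472.1 W (cross-section πr²).
Total input = 472.1 + 542 = 1014 W.
Radiated: εσ·A_surf·T⁴ with A_surf = 4πr² = 2.313 m².
T⁴ = 1014/(0.71·5.67×10⁻⁸·2.313) = 1.089×10¹⁰ K⁴.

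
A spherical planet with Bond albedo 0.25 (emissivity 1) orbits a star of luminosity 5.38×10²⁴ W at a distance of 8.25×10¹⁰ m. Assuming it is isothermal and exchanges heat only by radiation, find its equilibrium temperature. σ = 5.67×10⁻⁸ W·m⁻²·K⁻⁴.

T ≈ 120 K

First find the stellar flux at distance d: S = L/(4πd²) = 5.38×10²⁴/(4π·(8.25×10¹⁰)²) = 62.90 W/m².
For an isothermal sphere, absorbed (1−a)S·πr² = emitted σ·4πr²·T⁴, so T⁴ = (1−a)S/(4σ).
T⁴ = 0.750·62.90/(4·5.67×10⁻⁸) = 2.080×10⁸ K⁴.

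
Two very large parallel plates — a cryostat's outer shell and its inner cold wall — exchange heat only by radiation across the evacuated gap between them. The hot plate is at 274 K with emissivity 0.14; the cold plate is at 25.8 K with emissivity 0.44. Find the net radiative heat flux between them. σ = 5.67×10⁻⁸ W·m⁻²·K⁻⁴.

For two infinite grey parallel plates, q = σ(T₁⁴ − T₂⁴)/(1/ε₁ + 1/ε₂ − 1).
T₁⁴ − T₂⁴ = 5.636×10⁹ − 4.431×10⁵ = 5.636×10⁹ K⁴.
1/ε₁ + 1/ε₂ − 1 = 7.143 + 2.273 − 1 = 8.416.
q = 5.67×10⁻⁸ × 5.636×10⁹ / 8.416.

q ≈ 38.0 W/m²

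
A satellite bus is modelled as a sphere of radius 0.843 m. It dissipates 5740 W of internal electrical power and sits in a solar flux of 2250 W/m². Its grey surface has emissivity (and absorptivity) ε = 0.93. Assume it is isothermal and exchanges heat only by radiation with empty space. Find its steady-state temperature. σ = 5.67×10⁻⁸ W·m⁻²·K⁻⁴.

At steady state, absorbed solar power + internal power = radiated power.
Absorbed: α·S·A_cross = 0.93·2250·2.233 = 4672 W (cross-section πr²).
Total input = 4672 + 5740 = 10410 W.
Radiated: εσ·A_surf·T⁴ with A_surf = 4πr² = 8.930 m².
T⁴ = 10410/(0.93·5.67×10⁻⁸·8.930) = 2.211×10¹⁰ K⁴.

T ≈ 386 K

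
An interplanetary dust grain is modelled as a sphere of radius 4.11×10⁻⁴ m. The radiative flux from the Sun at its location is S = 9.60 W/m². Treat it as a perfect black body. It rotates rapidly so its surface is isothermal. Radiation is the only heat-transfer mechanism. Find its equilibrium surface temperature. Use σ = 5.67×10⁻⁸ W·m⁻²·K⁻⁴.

T ≈ 80.7 K

At equilibrium, absorbed power = emitted power.
Absorbing cross-section = πr² = 5.307×10⁻⁷ m²; emitting surface = 4πr² = 2.123×10⁻⁶ m² (ratio 4).
S·A_cross = εσ·A_surf·T⁴  ⇒  T⁴ = S/(4σ).
T⁴ = 1.00·9.60/(4·5.67×10⁻⁸) = 4.233×10⁷ K⁴.
T = (4.233×10⁷)^(1/4).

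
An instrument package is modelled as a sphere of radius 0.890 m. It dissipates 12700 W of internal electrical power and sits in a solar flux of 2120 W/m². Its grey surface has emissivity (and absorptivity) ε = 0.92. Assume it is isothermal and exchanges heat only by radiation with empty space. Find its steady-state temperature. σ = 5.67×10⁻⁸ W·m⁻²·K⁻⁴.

T ≈ 429 K

At steady state, absorbed solar power + internal power = radiated power.
Absorbed: α·S·A_cross = 0.92·2120·2.488 = 4853 W (cross-section πr²).
Total input = 4853 + 12700 = 17550 W.
Radiated: εσ·A_surf·T⁴ with A_surf = 4πr² = 9.954 m².
T⁴ = 17550/(0.92·5.67×10⁻⁸·9.954) = 3.381×10¹⁰ K⁴.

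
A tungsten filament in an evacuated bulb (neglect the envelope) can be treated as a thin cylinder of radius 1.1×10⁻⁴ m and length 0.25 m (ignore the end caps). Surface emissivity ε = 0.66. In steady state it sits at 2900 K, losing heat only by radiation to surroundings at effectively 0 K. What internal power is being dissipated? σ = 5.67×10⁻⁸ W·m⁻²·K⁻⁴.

Steady state: P = εσA T⁴.
A = 2πrL = 1.728×10⁻⁴ m²; T⁴ = (2900)⁴ = 7.073×10¹³ K⁴.
P = 0.66 × 5.67×10⁻⁸ × 1.728×10⁻⁴ × 7.073×10¹³.

P ≈ 457 W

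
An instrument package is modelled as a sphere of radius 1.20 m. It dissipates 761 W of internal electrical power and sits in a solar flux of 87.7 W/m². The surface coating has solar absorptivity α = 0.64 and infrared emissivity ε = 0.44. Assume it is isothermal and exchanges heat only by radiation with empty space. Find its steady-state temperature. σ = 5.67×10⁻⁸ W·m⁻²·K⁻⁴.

T ≈ 218 K

At steady state, absorbed solar power + internal power = radiated power.
Absorbed: α·S·A_cross = 0.64·87.7·4.524 = 253.9 W (cross-section πr²).
Total input = 253.9 + 761 = 1015 W.
Radiated: εσ·A_surf·T⁴ with A_surf = 4πr² = 18.10 m².
T⁴ = 1015/(0.44·5.67×10⁻⁸·18.10) = 2.248×10⁹ K⁴.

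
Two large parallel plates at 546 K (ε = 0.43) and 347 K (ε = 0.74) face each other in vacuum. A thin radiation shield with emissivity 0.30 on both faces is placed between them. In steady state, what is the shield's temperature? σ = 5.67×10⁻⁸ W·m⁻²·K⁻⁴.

T_s ≈ 466 K

In steady state the net flux on the hot side equals that on the cold side.
σ(T₁⁴−T_s⁴)/D₁ = σ(T_s⁴−T₂⁴)/D₂, with D₁ = 1/ε₁+1/ε_s−1 = 4.659, D₂ = 1/ε_s+1/ε₂−1 = 3.685.
Solve for T_s⁴: T_s⁴ = (D₂·T₁⁴ + D₁·T₂⁴)/(D₁+D₂) = 4.734×10¹⁰ K⁴.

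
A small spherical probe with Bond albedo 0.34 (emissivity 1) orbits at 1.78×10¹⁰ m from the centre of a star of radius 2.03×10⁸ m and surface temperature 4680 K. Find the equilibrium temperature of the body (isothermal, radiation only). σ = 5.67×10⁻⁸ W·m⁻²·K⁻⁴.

T ≈ 319 K

The star's surface emits σT_*⁴; at distance d the flux is S = σT_*⁴(R_*/d)².
S = 5.67×10⁻⁸·(4680)⁴·(2.03×10⁸/1.78×10¹⁰)² = 3538 W/m².
For an isothermal sphere T⁴ = (1−a)S/(4σ) = 1.029×10¹⁰ K⁴.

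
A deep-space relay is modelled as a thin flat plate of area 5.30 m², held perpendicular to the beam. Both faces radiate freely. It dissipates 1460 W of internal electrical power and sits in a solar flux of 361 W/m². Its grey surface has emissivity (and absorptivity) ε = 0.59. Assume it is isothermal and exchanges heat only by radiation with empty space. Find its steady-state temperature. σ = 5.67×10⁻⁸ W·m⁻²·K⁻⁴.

At steady state, absorbed solar power + internal power = radiated power.
Absorbed: α·S·A_cross = 0.59·361·5.300 = 1129 W (cross-section A).
Total input = 1129 + 1460 = 2589 W.
Radiated: εσ·A_surf·T⁴ with A_surf = 2A = 10.60 m².
T⁴ = 2589/(0.59·5.67×10⁻⁸·10.60) = 7.301×10⁹ K⁴.

T ≈ 292 K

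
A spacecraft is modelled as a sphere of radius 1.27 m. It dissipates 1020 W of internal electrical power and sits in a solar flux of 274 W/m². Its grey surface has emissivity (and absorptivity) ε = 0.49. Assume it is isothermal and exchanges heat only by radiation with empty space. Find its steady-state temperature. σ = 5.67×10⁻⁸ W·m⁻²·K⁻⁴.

T ≈ 234 K

At steady state, absorbed solar power + internal power = radiated power.
Absorbed: α·S·A_cross = 0.49·274·5.067 = 680.3 W (cross-section πr²).
Total input = 680.3 + 1020 = 1700 W.
Radiated: εσ·A_surf·T⁴ with A_surf = 4πr² = 20.27 m².
T⁴ = 1700/(0.49·5.67×10⁻⁸·20.27) = 3.019×10⁹ K⁴.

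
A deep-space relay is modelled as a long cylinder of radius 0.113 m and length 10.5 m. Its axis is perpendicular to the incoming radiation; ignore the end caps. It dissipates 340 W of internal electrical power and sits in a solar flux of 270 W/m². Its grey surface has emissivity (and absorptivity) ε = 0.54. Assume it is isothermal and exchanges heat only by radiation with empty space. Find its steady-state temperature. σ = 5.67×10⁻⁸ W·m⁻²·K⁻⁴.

T ≈ 234 K

At steady state, absorbed solar power + internal power = radiated power.
Absorbed: α·S·A_cross = 0.54·270·2.373 = 346.0 W (cross-section 2rL).
Total input = 346.0 + 340 = 686.0 W.
Radiated: εσ·A_surf·T⁴ with A_surf = 2πrL = 7.455 m².
T⁴ = 686.0/(0.54·5.67×10⁻⁸·7.455) = 3.005×10⁹ K⁴.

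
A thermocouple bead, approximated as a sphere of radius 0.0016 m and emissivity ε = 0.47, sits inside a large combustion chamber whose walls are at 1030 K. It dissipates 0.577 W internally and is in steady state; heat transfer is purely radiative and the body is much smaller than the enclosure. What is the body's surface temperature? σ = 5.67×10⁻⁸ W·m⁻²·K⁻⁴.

For a small grey body in a large enclosure, net radiated power = εσA(T⁴ − T_w⁴).
Steady state: P = εσA(T⁴ − T_w⁴) with A = 4πr² = 3.217×10⁻⁵ m².
T⁴ = P/(εσA) + T_w⁴ = 0.577/(0.47·5.67×10⁻⁸·3.217×10⁻⁵) + (1030)⁴
    = 6.730×10¹¹ + 1.126×10¹² = 1.799×10¹² K⁴.

T ≈ 1160 K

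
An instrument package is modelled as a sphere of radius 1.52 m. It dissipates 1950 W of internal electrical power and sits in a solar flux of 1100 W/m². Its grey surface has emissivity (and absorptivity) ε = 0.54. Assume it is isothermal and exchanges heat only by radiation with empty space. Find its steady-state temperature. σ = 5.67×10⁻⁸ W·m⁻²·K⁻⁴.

T ≈ 290 K

At steady state, absorbed solar power + internal power = radiated power.
Absorbed: α·S·A_cross = 0.54·1100·7.258 = 4311 W (cross-section πr²).
Total input = 4311 + 1950 = 6261 W.
Radiated: εσ·A_surf·T⁴ with A_surf = 4πr² = 29.03 m².
T⁴ = 6261/(0.54·5.67×10⁻⁸·29.03) = 7.044×10⁹ K⁴.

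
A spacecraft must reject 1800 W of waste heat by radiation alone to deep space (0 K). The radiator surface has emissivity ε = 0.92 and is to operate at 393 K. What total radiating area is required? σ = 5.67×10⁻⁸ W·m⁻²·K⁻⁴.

A ≈ 1.45 m²

P = εσA T⁴ ⇒ A = P/(εσT⁴).
T⁴ = 2.385×10¹⁰ K⁴.
A = 1800/(0.92 × 5.67×10⁻⁸ × 2.385×10¹⁰).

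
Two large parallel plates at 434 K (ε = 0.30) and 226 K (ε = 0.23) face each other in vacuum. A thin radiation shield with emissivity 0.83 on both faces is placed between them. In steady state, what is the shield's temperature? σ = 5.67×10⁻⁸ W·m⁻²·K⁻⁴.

In steady state the net flux on the hot side equals that on the cold side.
σ(T₁⁴−T_s⁴)/D₁ = σ(T_s⁴−T₂⁴)/D₂, with D₁ = 1/ε₁+1/ε_s−1 = 3.538, D₂ = 1/ε_s+1/ε₂−1 = 4.553.
Solve for T_s⁴: T_s⁴ = (D₂·T₁⁴ + D₁·T₂⁴)/(D₁+D₂) = 2.110×10¹⁰ K⁴.

T_s ≈ 381 K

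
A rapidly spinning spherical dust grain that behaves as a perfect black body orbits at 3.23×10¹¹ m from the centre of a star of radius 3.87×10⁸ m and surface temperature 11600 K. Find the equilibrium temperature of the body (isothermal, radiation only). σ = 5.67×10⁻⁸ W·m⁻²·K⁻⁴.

The star's surface emits σT_*⁴; at distance d the flux is S = σT_*⁴(R_*/d)².
S = 5.67×10⁻⁸·(11600)⁴·(3.87×10⁸/3.23×10¹¹)² = 1474 W/m².
For an isothermal sphere T⁴ = (1−a)S/(4σ) = 6.498×10⁹ K⁴.

T ≈ 284 K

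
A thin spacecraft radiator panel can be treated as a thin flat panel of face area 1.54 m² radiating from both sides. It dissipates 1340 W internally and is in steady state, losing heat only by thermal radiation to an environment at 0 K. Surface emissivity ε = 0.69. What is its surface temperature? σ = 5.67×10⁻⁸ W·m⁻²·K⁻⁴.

Steady state: internal power = radiated power, P = εσA T⁴.
Radiating area A = 2·1.54 = 3.080 m².
T⁴ = P/(εσA) = 1340/(0.69·5.67×10⁻⁸·3.080) = 1.112×10¹⁰ K⁴.
T = (1.112×10¹⁰)^(1/4).

T ≈ 325 K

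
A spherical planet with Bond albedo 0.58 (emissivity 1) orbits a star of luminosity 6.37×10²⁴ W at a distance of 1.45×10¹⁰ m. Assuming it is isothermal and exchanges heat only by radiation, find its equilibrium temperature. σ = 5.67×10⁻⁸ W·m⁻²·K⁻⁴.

T ≈ 258 K

First find the stellar flux at distance d: S = L/(4πd²) = 6.37×10²⁴/(4π·(1.45×10¹⁰)²) = 2411 W/m².
For an isothermal sphere, absorbed (1−a)S·πr² = emitted σ·4πr²·T⁴, so T⁴ = (1−a)S/(4σ).
T⁴ = 0.420·2411/(4·5.67×10⁻⁸) = 4.465×10⁹ K⁴.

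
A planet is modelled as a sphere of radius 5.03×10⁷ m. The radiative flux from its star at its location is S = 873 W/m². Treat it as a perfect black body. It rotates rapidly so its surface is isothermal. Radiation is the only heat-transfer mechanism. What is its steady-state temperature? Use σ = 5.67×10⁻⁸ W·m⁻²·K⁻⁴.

At equilibrium, absorbed power = emitted power.
Absorbing cross-section = πr² = 7.949×10¹⁵ m²; emitting surface = 4πr² = 3.179×10¹⁶ m² (ratio 4).
S·A_cross = εσ·A_surf·T⁴  ⇒  T⁴ = S/(4σ).
T⁴ = 1.00·873/(4·5.67×10⁻⁸) = 3.849×10⁹ K⁴.
T = (3.849×10⁹)^(1/4).

T ≈ 249 K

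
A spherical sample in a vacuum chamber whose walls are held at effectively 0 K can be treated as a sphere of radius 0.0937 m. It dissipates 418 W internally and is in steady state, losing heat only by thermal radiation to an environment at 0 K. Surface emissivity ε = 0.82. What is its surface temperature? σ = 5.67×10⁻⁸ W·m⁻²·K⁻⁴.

Steady state: internal power = radiated power, P = εσA T⁴.
Radiating area A = 4πr² = 0.1103 m².
T⁴ = P/(εσA) = 418/(0.82·5.67×10⁻⁸·0.1103) = 8.149×10¹⁰ K⁴.
T = (8.149×10¹⁰)^(1/4).

T ≈ 534 K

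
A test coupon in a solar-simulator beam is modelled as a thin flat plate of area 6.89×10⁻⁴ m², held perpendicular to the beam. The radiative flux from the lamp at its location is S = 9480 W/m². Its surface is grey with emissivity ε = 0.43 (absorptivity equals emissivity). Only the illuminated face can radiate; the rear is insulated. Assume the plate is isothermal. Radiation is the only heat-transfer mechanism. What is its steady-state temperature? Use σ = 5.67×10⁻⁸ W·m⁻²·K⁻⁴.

T ≈ 639 K

At equilibrium, absorbed power = emitted power.
Absorbing cross-section = A = 6.890×10⁻⁴ m²; emitting surface = A = 6.890×10⁻⁴ m² (ratio 1).
εS·A_cross = εσ·A_surf·T⁴  ⇒  T⁴ = S/(1σ)   (ε cancels).
T⁴ = 9480/(1·5.67×10⁻⁸) = 1.672×10¹¹ K⁴.
T = (1.672×10¹¹)^(1/4).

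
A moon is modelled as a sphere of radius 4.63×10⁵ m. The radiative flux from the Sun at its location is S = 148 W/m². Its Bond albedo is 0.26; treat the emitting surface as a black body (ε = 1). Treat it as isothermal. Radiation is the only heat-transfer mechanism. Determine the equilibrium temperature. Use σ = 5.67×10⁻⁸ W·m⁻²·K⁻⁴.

At equilibrium, absorbed power = emitted power.
Absorbing cross-section = πr² = 6.735×10¹¹ m²; emitting surface = 4πr² = 2.694×10¹² m² (ratio 4).
(1−a)S·A_cross = εσ·A_surf·T⁴  ⇒  T⁴ = (1−a)S/(4σ).
T⁴ = 0.740·148/(4·5.67×10⁻⁸) = 4.829×10⁸ K⁴.
T = (4.829×10⁸)^(1/4).

T ≈ 148 K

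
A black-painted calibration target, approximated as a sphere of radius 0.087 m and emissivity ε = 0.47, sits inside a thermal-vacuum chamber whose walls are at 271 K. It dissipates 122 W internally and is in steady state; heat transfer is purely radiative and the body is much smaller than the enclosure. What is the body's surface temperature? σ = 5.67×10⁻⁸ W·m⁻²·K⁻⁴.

For a small grey body in a large enclosure, net radiated power = εσA(T⁴ − T_w⁴).
Steady state: P = εσA(T⁴ − T_w⁴) with A = 4πr² = 0.09511 m².
T⁴ = P/(εσA) + T_w⁴ = 122/(0.47·5.67×10⁻⁸·0.09511) + (271)⁴
    = 4.813×10¹⁰ + 5.394×10⁹ = 5.353×10¹⁰ K⁴.

T ≈ 481 K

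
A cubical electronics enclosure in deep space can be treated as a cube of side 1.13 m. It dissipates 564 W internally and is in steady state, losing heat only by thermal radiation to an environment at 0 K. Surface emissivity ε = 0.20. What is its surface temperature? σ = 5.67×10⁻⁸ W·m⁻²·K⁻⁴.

Steady state: internal power = radiated power, P = εσA T⁴.
Radiating area A = 6L² = 7.661 m².
T⁴ = P/(εσA) = 564/(0.20·5.67×10⁻⁸·7.661) = 6.492×10⁹ K⁴.
T = (6.492×10⁹)^(1/4).

T ≈ 284 K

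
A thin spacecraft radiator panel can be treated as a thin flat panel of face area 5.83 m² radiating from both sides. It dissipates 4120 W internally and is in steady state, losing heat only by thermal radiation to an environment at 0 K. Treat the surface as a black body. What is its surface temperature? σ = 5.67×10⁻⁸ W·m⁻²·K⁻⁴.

Steady state: internal power = radiated power, P = εσA T⁴.
Radiating area A = 2·5.83 = 11.66 m².
T⁴ = P/(εσA) = 4120/(1.0·5.67×10⁻⁸·11.66) = 6.232×10⁹ K⁴.
T = (6.232×10⁹)^(1/4).

T ≈ 281 K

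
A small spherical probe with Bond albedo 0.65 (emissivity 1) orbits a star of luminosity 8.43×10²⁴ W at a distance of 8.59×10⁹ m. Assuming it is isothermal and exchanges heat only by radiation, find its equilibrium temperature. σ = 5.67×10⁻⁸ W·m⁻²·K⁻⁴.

T ≈ 344 K

First find the stellar flux at distance d: S = L/(4πd²) = 8.43×10²⁴/(4π·(8.59×10⁹)²) = 9091 W/m².
For an isothermal sphere, absorbed (1−a)S·πr² = emitted σ·4πr²·T⁴, so T⁴ = (1−a)S/(4σ).
T⁴ = 0.350·9091/(4·5.67×10⁻⁸) = 1.403×10¹⁰ K⁴.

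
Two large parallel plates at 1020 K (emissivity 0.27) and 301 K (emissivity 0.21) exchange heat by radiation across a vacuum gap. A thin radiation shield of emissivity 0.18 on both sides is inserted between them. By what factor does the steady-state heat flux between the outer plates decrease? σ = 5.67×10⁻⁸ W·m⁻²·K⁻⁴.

Without shield: q₀ = σΔ(T⁴)/(1/ε₁+1/ε₂−1) with denominator 7.466.
With shield the two gaps are in series; the resistances add: (1/ε₁+1/ε_s−1)+(1/ε_s+1/ε₂−1) = 8.259+9.317 = 17.58.
Heat-flux ratio q₀/q = 17.58/7.466.

factor ≈ 2.35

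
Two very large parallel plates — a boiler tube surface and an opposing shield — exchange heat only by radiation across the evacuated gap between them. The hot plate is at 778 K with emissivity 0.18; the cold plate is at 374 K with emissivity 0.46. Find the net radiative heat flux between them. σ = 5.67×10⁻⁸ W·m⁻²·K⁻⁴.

For two infinite grey parallel plates, q = σ(T₁⁴ − T₂⁴)/(1/ε₁ + 1/ε₂ − 1).
T₁⁴ − T₂⁴ = 3.664×10¹¹ − 1.957×10¹⁰ = 3.468×10¹¹ K⁴.
1/ε₁ + 1/ε₂ − 1 = 5.556 + 2.174 − 1 = 6.729.
q = 5.67×10⁻⁸ × 3.468×10¹¹ / 6.729.

q ≈ 2920 W/m²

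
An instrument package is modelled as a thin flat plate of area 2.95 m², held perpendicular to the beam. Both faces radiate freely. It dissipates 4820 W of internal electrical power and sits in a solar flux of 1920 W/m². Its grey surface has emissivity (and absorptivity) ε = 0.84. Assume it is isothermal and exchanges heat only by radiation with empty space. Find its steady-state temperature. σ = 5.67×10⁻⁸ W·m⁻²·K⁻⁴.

At steady state, absorbed solar power + internal power = radiated power.
Absorbed: α·S·A_cross = 0.84·1920·2.950 = 4758 W (cross-section A).
Total input = 4758 + 4820 = 9578 W.
Radiated: εσ·A_surf·T⁴ with A_surf = 2A = 5.900 m².
T⁴ = 9578/(0.84·5.67×10⁻⁸·5.900) = 3.408×10¹⁰ K⁴.

T ≈ 430 K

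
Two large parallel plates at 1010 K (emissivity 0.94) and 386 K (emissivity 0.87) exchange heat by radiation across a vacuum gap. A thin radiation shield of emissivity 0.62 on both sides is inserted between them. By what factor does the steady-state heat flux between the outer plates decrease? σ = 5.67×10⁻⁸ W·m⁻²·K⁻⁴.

Without shield: q₀ = σΔ(T⁴)/(1/ε₁+1/ε₂−1) with denominator 1.213.
With shield the two gaps are in series; the resistances add: (1/ε₁+1/ε_s−1)+(1/ε_s+1/ε₂−1) = 1.677+1.762 = 3.439.
Heat-flux ratio q₀/q = 3.439/1.213.

factor ≈ 2.83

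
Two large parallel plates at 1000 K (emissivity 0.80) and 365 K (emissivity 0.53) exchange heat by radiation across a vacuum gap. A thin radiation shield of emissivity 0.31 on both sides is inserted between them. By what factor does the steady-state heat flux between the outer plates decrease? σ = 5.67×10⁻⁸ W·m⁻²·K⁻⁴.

Without shield: q₀ = σΔ(T⁴)/(1/ε₁+1/ε₂−1) with denominator 2.137.
With shield the two gaps are in series; the resistances add: (1/ε₁+1/ε_s−1)+(1/ε_s+1/ε₂−1) = 3.476+4.113 = 7.588.
Heat-flux ratio q₀/q = 7.588/2.137.

factor ≈ 3.55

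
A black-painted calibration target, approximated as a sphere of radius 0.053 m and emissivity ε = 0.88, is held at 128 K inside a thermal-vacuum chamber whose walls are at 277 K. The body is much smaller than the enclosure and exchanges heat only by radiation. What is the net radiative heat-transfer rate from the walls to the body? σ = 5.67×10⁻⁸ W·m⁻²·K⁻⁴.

For a small grey body in a large enclosure: P_net = εσA(T_body⁴ − T_wall⁴).
A = 4πr² = 0.03530 m²; T_body⁴ − T_wall⁴ = 2.684×10⁸ − 5.887×10⁹ = -5.619×10⁹ K⁴.
|P_net| = 0.88·5.67×10⁻⁸·0.03530·5.619×10⁹.

P_net ≈ 9.90 W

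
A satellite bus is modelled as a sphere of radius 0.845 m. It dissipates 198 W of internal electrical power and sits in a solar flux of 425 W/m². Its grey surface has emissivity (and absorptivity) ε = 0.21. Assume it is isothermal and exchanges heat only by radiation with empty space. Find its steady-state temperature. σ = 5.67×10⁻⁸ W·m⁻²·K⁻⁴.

At steady state, absorbed solar power + internal power = radiated power.
Absorbed: α·S·A_cross = 0.21·425·2.243 = 200.2 W (cross-section πr²).
Total input = 200.2 + 198 = 398.2 W.
Radiated: εσ·A_surf·T⁴ with A_surf = 4πr² = 8.973 m².
T⁴ = 398.2/(0.21·5.67×10⁻⁸·8.973) = 3.727×10⁹ K⁴.

T ≈ 247 K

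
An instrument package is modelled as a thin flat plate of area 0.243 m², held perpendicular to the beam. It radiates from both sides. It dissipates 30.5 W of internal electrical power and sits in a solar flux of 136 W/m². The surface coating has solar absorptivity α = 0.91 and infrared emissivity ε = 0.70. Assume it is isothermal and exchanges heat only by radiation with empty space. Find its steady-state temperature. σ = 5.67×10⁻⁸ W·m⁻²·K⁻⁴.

At steady state, absorbed solar power + internal power = radiated power.
Absorbed: α·S·A_cross = 0.91·136·0.2430 = 30.07 W (cross-section A).
Total input = 30.07 + 30.5 = 60.57 W.
Radiated: εσ·A_surf·T⁴ with A_surf = 2A = 0.4860 m².
T⁴ = 60.57/(0.70·5.67×10⁻⁸·0.4860) = 3.140×10⁹ K⁴.

T ≈ 237 K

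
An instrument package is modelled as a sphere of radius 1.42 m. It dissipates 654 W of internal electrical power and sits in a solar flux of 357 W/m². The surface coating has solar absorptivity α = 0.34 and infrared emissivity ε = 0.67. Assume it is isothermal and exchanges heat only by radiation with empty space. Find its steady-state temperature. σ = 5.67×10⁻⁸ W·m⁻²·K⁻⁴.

At steady state, absorbed solar power + internal power = radiated power.
Absorbed: α·S·A_cross = 0.34·357·6.335 = 768.9 W (cross-section πr²).
Total input = 768.9 + 654 = 1423 W.
Radiated: εσ·A_surf·T⁴ with A_surf = 4πr² = 25.34 m².
T⁴ = 1423/(0.67·5.67×10⁻⁸·25.34) = 1.478×10⁹ K⁴.

T ≈ 196 K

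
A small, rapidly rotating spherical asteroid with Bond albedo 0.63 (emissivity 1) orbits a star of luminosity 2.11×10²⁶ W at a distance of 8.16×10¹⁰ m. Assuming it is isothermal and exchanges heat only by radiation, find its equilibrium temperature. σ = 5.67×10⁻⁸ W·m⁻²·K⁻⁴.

T ≈ 253 K

First find the stellar flux at distance d: S = L/(4πd²) = 2.11×10²⁶/(4π·(8.16×10¹⁰)²) = 2522 W/m².
For an isothermal sphere, absorbed (1−a)S·πr² = emitted σ·4πr²·T⁴, so T⁴ = (1−a)S/(4σ).
T⁴ = 0.370·2522/(4·5.67×10⁻⁸) = 4.114×10⁹ K⁴.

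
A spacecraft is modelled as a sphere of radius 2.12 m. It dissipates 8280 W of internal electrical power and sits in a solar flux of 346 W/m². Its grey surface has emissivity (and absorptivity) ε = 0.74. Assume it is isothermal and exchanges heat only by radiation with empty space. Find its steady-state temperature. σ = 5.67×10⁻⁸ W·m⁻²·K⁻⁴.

T ≈ 266 K

At steady state, absorbed solar power + internal power = radiated power.
Absorbed: α·S·A_cross = 0.74·346·14.12 = 3615 W (cross-section πr²).
Total input = 3615 + 8280 = 11900 W.
Radiated: εσ·A_surf·T⁴ with A_surf = 4πr² = 56.48 m².
T⁴ = 11900/(0.74·5.67×10⁻⁸·56.48) = 5.020×10⁹ K⁴.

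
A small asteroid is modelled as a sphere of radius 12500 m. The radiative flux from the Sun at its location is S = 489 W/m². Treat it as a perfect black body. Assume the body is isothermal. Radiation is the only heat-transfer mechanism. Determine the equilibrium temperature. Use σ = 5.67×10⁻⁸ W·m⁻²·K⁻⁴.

At equilibrium, absorbed power = emitted power.
Absorbing cross-section = πr² = 4.909×10⁸ m²; emitting surface = 4πr² = 1.963×10⁹ m² (ratio 4).
S·A_cross = εσ·A_surf·T⁴  ⇒  T⁴ = S/(4σ).
T⁴ = 1.00·489/(4·5.67×10⁻⁸) = 2.156×10⁹ K⁴.
T = (2.156×10⁹)^(1/4).

T ≈ 215 K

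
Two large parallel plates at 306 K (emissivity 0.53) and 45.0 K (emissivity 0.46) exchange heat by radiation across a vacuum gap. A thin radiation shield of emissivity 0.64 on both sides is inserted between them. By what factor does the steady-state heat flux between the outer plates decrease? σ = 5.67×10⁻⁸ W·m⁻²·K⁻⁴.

factor ≈ 1.69

Without shield: q₀ = σΔ(T⁴)/(1/ε₁+1/ε₂−1) with denominator 3.061.
With shield the two gaps are in series; the resistances add: (1/ε₁+1/ε_s−1)+(1/ε_s+1/ε₂−1) = 2.449+2.736 = 5.186.
Heat-flux ratio q₀/q = 5.186/3.061.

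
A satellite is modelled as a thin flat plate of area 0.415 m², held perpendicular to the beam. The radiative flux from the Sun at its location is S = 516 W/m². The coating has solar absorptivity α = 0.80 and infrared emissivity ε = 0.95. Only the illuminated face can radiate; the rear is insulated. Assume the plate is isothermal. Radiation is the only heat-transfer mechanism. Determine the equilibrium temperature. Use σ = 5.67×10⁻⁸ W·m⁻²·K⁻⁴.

T ≈ 296 K

At equilibrium, absorbed power = emitted power.
Absorbing cross-section = A = 0.4150 m²; emitting surface = A = 0.4150 m² (ratio 1).
αS·A_cross = εσ·A_surf·T⁴  ⇒  T⁴ = αS/(ε·1σ).
T⁴ = 0.800·516/(0.95·1·5.67×10⁻⁸) = 7.664×10⁹ K⁴.
T = (7.664×10⁹)^(1/4).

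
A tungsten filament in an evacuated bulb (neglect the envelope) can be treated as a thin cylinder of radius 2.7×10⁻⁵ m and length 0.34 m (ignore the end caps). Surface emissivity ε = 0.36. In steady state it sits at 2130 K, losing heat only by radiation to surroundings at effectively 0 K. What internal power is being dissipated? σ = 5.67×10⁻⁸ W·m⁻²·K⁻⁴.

Steady state: P = εσA T⁴.
A = 2πrL = 5.768×10⁻⁵ m²; T⁴ = (2130)⁴ = 2.058×10¹³ K⁴.
P = 0.36 × 5.67×10⁻⁸ × 5.768×10⁻⁵ × 2.058×10¹³.

P ≈ 24.2 W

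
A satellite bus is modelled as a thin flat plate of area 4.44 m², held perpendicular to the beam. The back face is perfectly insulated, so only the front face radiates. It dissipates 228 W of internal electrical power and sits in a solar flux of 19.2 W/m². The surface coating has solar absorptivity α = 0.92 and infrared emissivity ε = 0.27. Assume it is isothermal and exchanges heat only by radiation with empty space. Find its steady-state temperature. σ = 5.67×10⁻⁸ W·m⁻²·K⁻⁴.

At steady state, absorbed solar power + internal power = radiated power.
Absorbed: α·S·A_cross = 0.92·19.2·4.440 = 78.43 W (cross-section A).
Total input = 78.43 + 228 = 306.4 W.
Radiated: εσ·A_surf·T⁴ with A_surf = A = 4.440 m².
T⁴ = 306.4/(0.27·5.67×10⁻⁸·4.440) = 4.508×10⁹ K⁴.

T ≈ 259 K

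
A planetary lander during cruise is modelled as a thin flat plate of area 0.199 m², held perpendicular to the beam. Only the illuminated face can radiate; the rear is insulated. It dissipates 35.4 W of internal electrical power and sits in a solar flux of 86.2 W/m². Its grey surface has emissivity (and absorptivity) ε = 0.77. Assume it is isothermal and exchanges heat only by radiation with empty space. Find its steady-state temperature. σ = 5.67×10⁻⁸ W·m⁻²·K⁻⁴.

T ≈ 273 K

At steady state, absorbed solar power + internal power = radiated power.
Absorbed: α·S·A_cross = 0.77·86.2·0.1990 = 13.21 W (cross-section A).
Total input = 13.21 + 35.4 = 48.61 W.
Radiated: εσ·A_surf·T⁴ with A_surf = A = 0.1990 m².
T⁴ = 48.61/(0.77·5.67×10⁻⁸·0.1990) = 5.595×10⁹ K⁴.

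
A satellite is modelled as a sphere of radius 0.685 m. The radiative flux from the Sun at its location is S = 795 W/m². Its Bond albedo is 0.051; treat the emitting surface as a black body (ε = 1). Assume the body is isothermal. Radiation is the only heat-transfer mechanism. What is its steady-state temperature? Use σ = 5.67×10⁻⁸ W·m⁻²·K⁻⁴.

At equilibrium, absorbed power = emitted power.
Absorbing cross-section = πr² = 1.474 m²; emitting surface = 4πr² = 5.896 m² (ratio 4).
(1−a)S·A_cross = εσ·A_surf·T⁴  ⇒  T⁴ = (1−a)S/(4σ).
T⁴ = 0.949·795/(4·5.67×10⁻⁸) = 3.327×10⁹ K⁴.
T = (3.327×10⁹)^(1/4).

T ≈ 240 K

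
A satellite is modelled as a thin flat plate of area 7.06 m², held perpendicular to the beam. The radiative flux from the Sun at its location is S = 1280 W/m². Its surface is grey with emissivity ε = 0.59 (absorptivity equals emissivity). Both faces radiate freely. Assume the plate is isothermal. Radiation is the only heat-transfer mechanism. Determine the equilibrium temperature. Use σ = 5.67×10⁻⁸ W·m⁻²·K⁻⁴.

T ≈ 326 K

At equilibrium, absorbed power = emitted power.
Absorbing cross-section = A = 7.060 m²; emitting surface = 2A = 14.12 m² (ratio 2).
εS·A_cross = εσ·A_surf·T⁴  ⇒  T⁴ = S/(2σ)   (ε cancels).
T⁴ = 1280/(2·5.67×10⁻⁸) = 1.129×10¹⁰ K⁴.
T = (1.129×10¹⁰)^(1/4).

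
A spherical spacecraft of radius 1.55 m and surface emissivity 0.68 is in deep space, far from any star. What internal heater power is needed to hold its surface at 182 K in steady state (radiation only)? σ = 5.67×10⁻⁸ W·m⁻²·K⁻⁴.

P ≈ 1280 W

P = εσ·4πr²·T⁴.
4πr² = 30.19 m²; T⁴ = 1.097×10⁹ K⁴.
P = 0.68·5.67×10⁻⁸·30.19·1.097×10⁹.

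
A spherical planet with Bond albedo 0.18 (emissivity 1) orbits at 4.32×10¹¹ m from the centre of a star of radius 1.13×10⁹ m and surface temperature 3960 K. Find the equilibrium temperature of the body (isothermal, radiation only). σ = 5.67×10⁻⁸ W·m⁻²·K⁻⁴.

T ≈ 136 K

The star's surface emits σT_*⁴; at distance d the flux is S = σT_*⁴(R_*/d)².
S = 5.67×10⁻⁸·(3960)⁴·(1.13×10⁹/4.32×10¹¹)² = 95.40 W/m².
For an isothermal sphere T⁴ = (1−a)S/(4σ) = 3.449×10⁸ K⁴.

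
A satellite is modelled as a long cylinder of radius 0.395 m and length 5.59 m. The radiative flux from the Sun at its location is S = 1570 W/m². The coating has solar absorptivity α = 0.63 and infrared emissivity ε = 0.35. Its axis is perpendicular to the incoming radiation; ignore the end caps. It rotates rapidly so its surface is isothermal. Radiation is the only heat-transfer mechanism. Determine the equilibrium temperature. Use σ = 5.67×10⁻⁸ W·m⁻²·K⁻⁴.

T ≈ 355 K

At equilibrium, absorbed power = emitted power.
Absorbing cross-section = 2rL = 4.416 m²; emitting surface = 2πrL = 13.87 m² (ratio π).
αS·A_cross = εσ·A_surf·T⁴  ⇒  T⁴ = αS/(ε·πσ).
T⁴ = 0.630·1570/(0.35·π·5.67×10⁻⁸) = 1.586×10¹⁰ K⁴.
T = (1.586×10¹⁰)^(1/4).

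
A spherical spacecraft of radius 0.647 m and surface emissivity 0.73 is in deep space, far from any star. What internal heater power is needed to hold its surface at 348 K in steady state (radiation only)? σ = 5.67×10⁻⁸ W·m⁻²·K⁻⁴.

P = εσ·4πr²·T⁴.
4πr² = 5.260 m²; T⁴ = 1.467×10¹⁰ K⁴.
P = 0.73·5.67×10⁻⁸·5.260·1.467×10¹⁰.

P ≈ 3190 W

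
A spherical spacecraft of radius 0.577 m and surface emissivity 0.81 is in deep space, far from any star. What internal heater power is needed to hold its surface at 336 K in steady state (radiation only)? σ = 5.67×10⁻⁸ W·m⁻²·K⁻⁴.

P = εσ·4πr²·T⁴.
4πr² = 4.184 m²; T⁴ = 1.275×10¹⁰ K⁴.
P = 0.81·5.67×10⁻⁸·4.184·1.275×10¹⁰.

P ≈ 2450 W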